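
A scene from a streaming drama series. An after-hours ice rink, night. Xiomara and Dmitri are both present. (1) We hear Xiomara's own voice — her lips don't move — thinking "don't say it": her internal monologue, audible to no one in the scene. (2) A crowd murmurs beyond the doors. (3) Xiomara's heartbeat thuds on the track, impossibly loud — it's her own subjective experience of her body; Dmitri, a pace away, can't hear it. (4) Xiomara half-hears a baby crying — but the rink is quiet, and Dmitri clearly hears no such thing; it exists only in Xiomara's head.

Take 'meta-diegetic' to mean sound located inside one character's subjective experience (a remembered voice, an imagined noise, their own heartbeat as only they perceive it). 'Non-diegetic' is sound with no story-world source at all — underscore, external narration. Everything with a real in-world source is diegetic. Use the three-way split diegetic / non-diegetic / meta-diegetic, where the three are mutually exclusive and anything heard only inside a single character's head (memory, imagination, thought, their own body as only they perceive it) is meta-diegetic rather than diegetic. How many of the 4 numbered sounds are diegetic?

1

(1) is meta-diegetic: internal monologue — inside Xiomara's mind, not spoken into the scene.
Sound (2): a crowd is part of the location's real environment, so diegetic.
Sound (3): a subjective body sound — Xiomara's private perception, inaudible to Dmitri, so meta-diegetic.
Sound (4): the sound is imagined by Xiomara; nothing in the story world is producing it and Dmitri can't hear it, so meta-diegetic.
So 1 of the 4 is diegetic: (2).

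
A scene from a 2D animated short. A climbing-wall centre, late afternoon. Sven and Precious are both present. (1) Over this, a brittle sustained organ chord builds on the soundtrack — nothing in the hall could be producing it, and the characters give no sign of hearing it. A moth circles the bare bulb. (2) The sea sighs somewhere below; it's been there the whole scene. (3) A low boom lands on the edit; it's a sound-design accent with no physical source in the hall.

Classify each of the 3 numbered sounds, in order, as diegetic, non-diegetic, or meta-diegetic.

non-diegetic, diegetic, non-diegetic

(1) it has no source in the story world and no character can hear it — it's underscore → non-diegetic.
Sound (2): it's the actual ambient sound of the location, so diegetic.
(3) an editorial stinger — it belongs to the cut, not the story world → non-diegetic.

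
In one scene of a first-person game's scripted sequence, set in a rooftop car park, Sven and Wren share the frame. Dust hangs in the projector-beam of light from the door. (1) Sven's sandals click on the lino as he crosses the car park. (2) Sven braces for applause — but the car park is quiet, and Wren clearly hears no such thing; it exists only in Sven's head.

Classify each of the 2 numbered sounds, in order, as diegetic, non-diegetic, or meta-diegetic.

(1) a character's body making contact with the set — an in-world sound → diegetic.
(2) is meta-diegetic: the sound is imagined by Sven; nothing in the story world is producing it and Wren can't hear it.

diegetic, meta-diegetic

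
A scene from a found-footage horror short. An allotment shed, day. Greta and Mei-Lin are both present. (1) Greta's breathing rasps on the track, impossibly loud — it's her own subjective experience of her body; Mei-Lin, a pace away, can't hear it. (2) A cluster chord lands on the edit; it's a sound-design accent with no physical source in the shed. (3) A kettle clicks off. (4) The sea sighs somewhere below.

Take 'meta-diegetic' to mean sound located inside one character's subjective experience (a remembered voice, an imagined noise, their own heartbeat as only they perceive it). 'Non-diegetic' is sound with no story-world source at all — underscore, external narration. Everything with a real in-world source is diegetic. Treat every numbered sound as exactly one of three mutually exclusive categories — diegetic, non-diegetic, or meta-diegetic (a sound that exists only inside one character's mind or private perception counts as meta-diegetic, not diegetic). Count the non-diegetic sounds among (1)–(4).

(1) is meta-diegetic: it's Greta's internal bodily sensation rendered as sound; only Greta 'hears' it.
(2) is non-diegetic: it's a sound-design accent with no in-world source; no one in the scene can hear it.
(3) an in-world source (a kettle); characters could hear it → diegetic.
(4) the sea is part of the location's real environment → diegetic.
So 1 of the 4 is non-diegetic: (2).

1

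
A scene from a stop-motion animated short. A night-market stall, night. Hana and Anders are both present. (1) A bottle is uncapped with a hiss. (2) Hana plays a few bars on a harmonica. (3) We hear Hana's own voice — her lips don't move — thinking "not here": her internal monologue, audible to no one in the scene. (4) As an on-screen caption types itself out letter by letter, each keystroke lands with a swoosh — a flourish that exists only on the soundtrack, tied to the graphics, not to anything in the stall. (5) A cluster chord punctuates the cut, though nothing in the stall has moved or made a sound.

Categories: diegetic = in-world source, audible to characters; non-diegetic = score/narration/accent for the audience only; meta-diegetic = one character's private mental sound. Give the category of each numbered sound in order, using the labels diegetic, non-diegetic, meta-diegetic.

diegetic, diegetic, meta-diegetic, non-diegetic, non-diegetic

(1) an in-world source (a bottle); characters could hear it → diegetic.
(2) is diegetic: a character is playing a harmonica on screen.
(3) internal monologue — inside Hana's mind, not spoken into the scene → meta-diegetic.
(4) is non-diegetic: it accompanies on-screen graphics, not anything inside the story world.
(5) nothing in the scene produces it; it's an accent added for the audience → non-diegetic.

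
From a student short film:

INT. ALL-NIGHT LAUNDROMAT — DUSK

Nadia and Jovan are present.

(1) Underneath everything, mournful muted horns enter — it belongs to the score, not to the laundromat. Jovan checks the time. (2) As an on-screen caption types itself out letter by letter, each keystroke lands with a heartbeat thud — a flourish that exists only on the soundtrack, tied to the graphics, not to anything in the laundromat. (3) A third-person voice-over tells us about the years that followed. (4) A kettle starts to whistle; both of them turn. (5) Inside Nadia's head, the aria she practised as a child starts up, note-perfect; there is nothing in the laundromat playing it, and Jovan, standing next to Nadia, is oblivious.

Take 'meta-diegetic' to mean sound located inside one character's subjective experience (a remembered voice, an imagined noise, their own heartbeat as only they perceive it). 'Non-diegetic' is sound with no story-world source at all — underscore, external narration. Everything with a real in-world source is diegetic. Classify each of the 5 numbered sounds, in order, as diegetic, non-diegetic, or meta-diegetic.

non-diegetic, non-diegetic, non-diegetic, diegetic, meta-diegetic

(1) is non-diegetic: score with no on-screen or off-screen source; it exists for the audience alone.
(2) it accompanies on-screen graphics, not anything inside the story world → non-diegetic.
(3) is non-diegetic: the narrator exists outside the story world, addressing only the audience.
(4) a kettle is a real object/event in the scene's world → diegetic.
(5) the music is a memory playing inside Nadia's mind alone; no real-world source, Jovan can't hear it → meta-diegetic.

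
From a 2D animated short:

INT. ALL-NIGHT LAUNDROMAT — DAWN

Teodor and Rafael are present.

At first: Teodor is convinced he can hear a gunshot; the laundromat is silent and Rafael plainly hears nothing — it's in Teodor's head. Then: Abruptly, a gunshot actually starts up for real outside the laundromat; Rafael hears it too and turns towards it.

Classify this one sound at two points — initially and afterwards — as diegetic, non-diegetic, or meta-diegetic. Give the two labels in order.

meta-diegetic, diegetic

Initially: only Teodor 'hears' it — imagined, in his mind → meta-diegetic.
Afterwards: now there's a real external source and Rafael hears it too — in the story world → diegetic.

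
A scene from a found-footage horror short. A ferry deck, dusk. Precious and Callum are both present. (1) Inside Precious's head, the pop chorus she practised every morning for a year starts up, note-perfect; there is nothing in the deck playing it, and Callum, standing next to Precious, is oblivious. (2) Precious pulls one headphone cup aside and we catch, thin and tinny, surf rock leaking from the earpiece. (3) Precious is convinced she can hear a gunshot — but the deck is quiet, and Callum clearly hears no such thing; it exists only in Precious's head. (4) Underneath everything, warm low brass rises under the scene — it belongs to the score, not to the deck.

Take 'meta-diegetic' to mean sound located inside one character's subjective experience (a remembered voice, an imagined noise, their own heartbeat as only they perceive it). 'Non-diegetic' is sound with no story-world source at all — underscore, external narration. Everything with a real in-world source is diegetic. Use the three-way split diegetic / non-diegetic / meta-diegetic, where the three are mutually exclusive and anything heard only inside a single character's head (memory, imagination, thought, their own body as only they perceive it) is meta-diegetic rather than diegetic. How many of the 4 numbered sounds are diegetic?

1

Sound (1): remembered music, private to Precious — Callum is oblivious because it isn't in the room, so meta-diegetic.
(2) is diegetic: the headphones are an on-screen source.
(3) subjective to Precious: the deck is silent and Callum hears nothing → meta-diegetic.
(4) it has no source in the story world and no character can hear it — it's underscore → non-diegetic.
So 1 of the 4 is diegetic: (2).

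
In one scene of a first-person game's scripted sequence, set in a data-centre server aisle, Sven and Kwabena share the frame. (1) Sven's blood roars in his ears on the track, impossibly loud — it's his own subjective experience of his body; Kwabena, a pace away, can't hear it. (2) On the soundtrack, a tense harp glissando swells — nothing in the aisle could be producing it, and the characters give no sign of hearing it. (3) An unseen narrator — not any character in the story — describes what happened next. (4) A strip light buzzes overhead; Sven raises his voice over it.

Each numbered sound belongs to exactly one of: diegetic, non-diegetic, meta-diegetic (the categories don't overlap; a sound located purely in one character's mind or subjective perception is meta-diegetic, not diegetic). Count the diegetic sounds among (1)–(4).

1

(1) a subjective body sound — Sven's private perception, inaudible to Kwabena → meta-diegetic.
Sound (2): it has no source in the story world and no character can hear it — it's underscore, so non-diegetic.
Sound (3): the narrator exists outside the story world, addressing only the audience, so non-diegetic.
(4) a strip light is part of the location's real environment → diegetic.
Diegetic: (4) — that's 1.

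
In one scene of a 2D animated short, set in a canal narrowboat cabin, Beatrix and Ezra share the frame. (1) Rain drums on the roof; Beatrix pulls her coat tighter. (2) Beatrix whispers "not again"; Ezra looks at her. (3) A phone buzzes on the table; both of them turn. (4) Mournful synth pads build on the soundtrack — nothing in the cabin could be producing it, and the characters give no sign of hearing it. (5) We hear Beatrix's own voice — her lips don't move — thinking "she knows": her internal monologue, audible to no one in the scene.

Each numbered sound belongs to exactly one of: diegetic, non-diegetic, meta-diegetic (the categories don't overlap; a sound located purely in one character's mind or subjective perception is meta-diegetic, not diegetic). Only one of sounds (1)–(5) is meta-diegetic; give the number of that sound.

5

(1) is diegetic: rain is part of the location's real environment.
Sound (2): Beatrix is a character speaking aloud in the scene, so diegetic.
Sound (3): a phone is a real object/event in the scene's world, so diegetic.
(4) is non-diegetic: score with no on-screen or off-screen source; it exists for the audience alone.
(5) it's Beatrix's unspoken thought, heard only by the audience via her subjectivity → meta-diegetic.
Only (5) is meta-diegetic.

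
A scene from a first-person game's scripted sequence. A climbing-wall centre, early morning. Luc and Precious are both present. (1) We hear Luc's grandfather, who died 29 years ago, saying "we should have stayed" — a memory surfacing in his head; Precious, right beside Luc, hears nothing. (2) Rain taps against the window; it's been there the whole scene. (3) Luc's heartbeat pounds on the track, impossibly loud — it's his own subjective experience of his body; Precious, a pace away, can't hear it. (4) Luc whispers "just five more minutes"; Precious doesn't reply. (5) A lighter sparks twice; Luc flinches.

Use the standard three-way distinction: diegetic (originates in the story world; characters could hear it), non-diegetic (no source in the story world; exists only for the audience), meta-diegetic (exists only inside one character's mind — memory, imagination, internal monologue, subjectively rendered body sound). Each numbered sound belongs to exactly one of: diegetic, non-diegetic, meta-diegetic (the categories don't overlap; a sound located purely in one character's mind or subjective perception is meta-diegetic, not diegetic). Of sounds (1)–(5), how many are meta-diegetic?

(1) the voice is a memory playing only inside Luc's mind; Precious can't hear it → meta-diegetic.
Sound (2): ambient/room sound belonging to the story's physical space, so diegetic.
(3) is meta-diegetic: it's Luc's internal bodily sensation rendered as sound; only Luc 'hears' it.
(4) is diegetic: on-screen dialogue — Luc speaks and Precious is there to hear.
Sound (5): the sound comes from a lighter physically present in the location, so diegetic.
So 2 of the 5 are meta-diegetic: (1), (3).

2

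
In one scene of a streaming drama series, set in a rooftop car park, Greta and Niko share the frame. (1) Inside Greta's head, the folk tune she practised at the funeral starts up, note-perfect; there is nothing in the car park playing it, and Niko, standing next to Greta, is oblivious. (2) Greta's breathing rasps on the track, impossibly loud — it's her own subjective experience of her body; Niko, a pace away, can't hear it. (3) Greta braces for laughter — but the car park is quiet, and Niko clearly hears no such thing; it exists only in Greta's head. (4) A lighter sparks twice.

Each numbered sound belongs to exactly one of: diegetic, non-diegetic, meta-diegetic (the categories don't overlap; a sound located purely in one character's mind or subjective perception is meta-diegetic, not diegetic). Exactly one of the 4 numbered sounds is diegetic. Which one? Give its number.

Sound (1): the music is a memory playing inside Greta's mind alone; no real-world source, Niko can't hear it, so meta-diegetic.
Sound (2): it's Greta's internal bodily sensation rendered as sound; only Greta 'hears' it, so meta-diegetic.
Sound (3): Greta alone 'hears' it — an imagined sound, not present in the space, so meta-diegetic.
Sound (4): an in-world source (a lighter); characters could hear it, so diegetic.
Only (4) is diegetic.

4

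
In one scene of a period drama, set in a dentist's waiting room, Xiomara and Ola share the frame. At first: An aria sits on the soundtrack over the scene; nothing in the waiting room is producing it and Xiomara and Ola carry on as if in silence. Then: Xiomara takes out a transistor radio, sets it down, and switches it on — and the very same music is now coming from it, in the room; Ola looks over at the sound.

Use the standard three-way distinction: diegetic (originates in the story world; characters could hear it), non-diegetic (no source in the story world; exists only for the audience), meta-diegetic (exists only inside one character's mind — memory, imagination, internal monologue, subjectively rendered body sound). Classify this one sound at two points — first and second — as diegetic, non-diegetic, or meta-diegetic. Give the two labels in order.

non-diegetic, diegetic

First: no in-world source exists and no character can hear it — underscore → non-diegetic.
Second: a transistor radio is now a real source in the story world and the characters hear it → diegetic.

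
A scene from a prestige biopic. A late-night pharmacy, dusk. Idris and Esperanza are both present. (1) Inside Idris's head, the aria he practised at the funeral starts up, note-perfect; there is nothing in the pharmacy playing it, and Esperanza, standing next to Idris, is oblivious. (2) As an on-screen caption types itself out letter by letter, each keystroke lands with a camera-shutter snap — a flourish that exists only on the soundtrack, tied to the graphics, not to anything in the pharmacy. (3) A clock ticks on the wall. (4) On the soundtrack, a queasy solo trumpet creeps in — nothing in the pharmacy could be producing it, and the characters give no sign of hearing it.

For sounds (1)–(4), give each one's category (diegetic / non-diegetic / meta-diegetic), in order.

(1) is meta-diegetic: remembered music, private to Idris — Esperanza is oblivious because it isn't in the room.
(2) is non-diegetic: the caption isn't part of the story world, so neither is the sound tied to it.
(3) is diegetic: the sound comes from a clock physically present in the location.
(4) nothing in the pharmacy produces it and the characters don't hear it — pure soundtrack → non-diegetic.

meta-diegetic, non-diegetic, diegetic, non-diegetic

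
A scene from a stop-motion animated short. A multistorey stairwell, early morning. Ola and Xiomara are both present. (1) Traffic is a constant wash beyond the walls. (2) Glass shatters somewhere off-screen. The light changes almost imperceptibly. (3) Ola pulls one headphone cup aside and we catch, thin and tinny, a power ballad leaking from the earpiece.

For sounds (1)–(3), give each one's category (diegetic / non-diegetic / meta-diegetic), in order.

(1) traffic is part of the location's real environment → diegetic.
Sound (2): an in-world source (glass); characters could hear it, so diegetic.
Sound (3): the earpiece is a real device on Ola's head — source music, so diegetic.

diegetic, diegetic, diegetic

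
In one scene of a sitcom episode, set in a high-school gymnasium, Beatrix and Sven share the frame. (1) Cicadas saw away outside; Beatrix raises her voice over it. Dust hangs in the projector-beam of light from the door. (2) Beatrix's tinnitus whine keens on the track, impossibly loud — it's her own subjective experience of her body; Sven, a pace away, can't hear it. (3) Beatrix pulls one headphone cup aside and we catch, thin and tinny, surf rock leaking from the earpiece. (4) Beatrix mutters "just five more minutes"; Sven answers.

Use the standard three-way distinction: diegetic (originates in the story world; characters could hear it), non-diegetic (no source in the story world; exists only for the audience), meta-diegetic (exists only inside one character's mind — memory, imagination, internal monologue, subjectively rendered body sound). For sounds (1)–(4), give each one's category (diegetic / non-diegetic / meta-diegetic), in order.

(1) ambient/room sound belonging to the story's physical space → diegetic.
(2) point-of-audition from inside Beatrix's body; not a sound in the room → meta-diegetic.
(3) is diegetic: the headphones are an on-screen source.
Sound (4): spoken by a character present in the story world, so diegetic.

diegetic, meta-diegetic, diegetic, diegetic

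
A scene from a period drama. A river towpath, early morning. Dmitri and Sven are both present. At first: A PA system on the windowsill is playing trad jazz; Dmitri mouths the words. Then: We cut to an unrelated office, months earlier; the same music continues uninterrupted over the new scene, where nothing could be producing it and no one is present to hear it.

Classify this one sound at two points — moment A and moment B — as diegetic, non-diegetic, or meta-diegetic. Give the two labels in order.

diegetic, non-diegetic

Moment A: a PA system is a real in-scene source and Dmitri reacts to it → diegetic.
Moment B: there is no longer any in-world source and no one can hear it — it has become underscore → non-diegetic.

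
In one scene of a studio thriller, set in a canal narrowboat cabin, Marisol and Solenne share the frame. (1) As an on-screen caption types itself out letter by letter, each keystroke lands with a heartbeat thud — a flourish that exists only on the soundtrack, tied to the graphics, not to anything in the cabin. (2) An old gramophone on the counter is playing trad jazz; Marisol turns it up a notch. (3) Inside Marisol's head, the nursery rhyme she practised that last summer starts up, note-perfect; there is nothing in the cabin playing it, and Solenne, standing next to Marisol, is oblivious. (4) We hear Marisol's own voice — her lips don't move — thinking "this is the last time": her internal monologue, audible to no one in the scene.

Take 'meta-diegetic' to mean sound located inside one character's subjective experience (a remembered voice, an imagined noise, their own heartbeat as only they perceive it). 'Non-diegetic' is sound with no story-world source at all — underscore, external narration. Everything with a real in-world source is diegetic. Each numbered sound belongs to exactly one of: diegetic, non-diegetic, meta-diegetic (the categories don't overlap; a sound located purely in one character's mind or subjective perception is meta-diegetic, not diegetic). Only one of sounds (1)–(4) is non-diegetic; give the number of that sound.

1

(1) sound married to a title/caption — outside the diegesis by definition → non-diegetic.
(2) is diegetic: the music comes from an on-screen device that Marisol responds to.
(3) is meta-diegetic: it lives in Marisol's subjectivity, not in the cabin.
(4) is meta-diegetic: Marisol's thought-voice: a private mental sound no other character can hear.
Only (1) is non-diegetic.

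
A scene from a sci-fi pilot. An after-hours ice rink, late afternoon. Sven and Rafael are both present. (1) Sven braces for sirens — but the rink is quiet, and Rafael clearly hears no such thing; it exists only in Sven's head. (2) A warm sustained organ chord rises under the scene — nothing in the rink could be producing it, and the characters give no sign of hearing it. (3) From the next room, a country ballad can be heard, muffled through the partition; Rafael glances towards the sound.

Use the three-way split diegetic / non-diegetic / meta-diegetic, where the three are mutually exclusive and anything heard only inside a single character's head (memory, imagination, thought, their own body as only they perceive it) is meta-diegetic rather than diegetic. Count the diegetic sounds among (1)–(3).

(1) subjective to Sven: the rink is silent and Rafael hears nothing → meta-diegetic.
(2) it has no source in the story world and no character can hear it — it's underscore → non-diegetic.
(3) is diegetic: the music has an off-screen but real-world source and a character hears it.
Diegetic: (3) — that's 1.

1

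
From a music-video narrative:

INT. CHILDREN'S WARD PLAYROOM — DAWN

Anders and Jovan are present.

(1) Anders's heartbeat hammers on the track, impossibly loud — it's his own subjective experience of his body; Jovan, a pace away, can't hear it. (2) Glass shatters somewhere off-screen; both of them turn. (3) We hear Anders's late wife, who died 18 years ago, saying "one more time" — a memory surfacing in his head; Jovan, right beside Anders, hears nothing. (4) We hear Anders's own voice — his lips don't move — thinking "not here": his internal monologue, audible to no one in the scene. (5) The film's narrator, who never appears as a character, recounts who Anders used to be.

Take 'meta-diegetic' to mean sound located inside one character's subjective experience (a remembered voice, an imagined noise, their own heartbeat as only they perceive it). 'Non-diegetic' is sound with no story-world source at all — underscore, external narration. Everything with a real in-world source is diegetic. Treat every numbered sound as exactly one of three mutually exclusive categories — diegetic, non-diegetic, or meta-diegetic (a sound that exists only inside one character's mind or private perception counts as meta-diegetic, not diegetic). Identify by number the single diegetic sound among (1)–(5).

2

(1) a subjective body sound — Anders's private perception, inaudible to Jovan → meta-diegetic.
Sound (2): an in-world source (glass); characters could hear it, so diegetic.
(3) a remembered line, private to Anders — not present in the room, not audible to Jovan → meta-diegetic.
(4) is meta-diegetic: Anders's thought-voice: a private mental sound no other character can hear.
(5) is non-diegetic: commentary laid over the scene from outside the fiction.
Only (2) is diegetic.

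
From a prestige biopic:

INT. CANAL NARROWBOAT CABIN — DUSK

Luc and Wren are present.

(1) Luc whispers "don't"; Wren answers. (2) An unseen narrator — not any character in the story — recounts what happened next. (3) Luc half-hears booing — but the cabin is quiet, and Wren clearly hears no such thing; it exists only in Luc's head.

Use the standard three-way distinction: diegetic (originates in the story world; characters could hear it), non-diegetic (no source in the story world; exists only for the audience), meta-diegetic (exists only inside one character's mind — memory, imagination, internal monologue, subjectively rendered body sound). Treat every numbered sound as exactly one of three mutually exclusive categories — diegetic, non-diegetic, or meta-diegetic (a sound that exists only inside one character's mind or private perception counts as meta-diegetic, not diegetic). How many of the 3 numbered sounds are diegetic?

1

(1) is diegetic: Luc is a character speaking aloud in the scene.
(2) external voice-over — not a character, not heard by anyone in the scene → non-diegetic.
(3) is meta-diegetic: the sound is imagined by Luc; nothing in the story world is producing it and Wren can't hear it.
So 1 of the 3 is diegetic: (1).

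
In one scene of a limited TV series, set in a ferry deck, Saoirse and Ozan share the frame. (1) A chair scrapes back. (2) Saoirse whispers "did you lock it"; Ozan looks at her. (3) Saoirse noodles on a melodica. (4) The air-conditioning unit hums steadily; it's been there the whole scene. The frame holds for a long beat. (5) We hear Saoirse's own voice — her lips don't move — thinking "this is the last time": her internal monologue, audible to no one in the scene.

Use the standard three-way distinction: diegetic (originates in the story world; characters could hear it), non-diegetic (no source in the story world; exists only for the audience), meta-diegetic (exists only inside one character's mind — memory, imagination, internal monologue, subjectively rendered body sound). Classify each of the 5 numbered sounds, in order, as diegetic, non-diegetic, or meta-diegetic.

(1) the sound comes from a chair physically present in the location → diegetic.
(2) is diegetic: spoken by a character present in the story world.
Sound (3): a character is playing a melodica on screen, so diegetic.
(4) ambient/room sound belonging to the story's physical space → diegetic.
Sound (5): internal monologue — inside Saoirse's mind, not spoken into the scene, so meta-diegetic.

diegetic, diegetic, diegetic, diegetic, meta-diegetic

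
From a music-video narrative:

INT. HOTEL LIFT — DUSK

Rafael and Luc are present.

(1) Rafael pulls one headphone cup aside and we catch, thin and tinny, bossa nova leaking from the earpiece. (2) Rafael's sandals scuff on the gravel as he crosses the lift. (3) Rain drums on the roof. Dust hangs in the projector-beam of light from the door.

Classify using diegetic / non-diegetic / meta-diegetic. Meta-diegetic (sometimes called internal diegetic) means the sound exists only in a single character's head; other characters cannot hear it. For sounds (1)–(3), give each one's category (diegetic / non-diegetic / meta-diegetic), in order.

(1) the headphones are an on-screen source → diegetic.
Sound (2): Rafael's footsteps are produced in the story world, so diegetic.
Sound (3): it's the actual ambient sound of the location, so diegetic.

diegetic, diegetic, diegetic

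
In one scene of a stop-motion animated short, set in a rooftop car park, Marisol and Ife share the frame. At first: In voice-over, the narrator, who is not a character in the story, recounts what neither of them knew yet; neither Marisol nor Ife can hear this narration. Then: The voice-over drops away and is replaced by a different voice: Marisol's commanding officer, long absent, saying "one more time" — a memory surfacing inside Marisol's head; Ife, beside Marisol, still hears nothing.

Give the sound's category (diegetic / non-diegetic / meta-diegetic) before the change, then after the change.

Before the change: the external narrator addresses only the audience — outside the story world → non-diegetic.
After the change: the replacement voice is a memory inside Marisol's mind specifically → meta-diegetic.

non-diegetic, meta-diegetic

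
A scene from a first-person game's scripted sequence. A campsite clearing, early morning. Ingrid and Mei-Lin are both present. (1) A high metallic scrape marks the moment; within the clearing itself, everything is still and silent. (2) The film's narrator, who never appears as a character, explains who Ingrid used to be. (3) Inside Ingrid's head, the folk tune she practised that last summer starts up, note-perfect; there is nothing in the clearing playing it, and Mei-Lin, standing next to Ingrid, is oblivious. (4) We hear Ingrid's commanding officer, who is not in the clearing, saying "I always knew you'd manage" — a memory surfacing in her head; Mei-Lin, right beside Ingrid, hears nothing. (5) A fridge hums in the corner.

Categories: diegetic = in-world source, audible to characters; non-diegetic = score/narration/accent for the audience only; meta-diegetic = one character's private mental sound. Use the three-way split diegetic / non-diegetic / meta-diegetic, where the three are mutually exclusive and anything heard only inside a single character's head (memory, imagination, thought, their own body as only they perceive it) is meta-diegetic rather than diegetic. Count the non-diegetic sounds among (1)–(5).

(1) is non-diegetic: an editorial stinger — it belongs to the cut, not the story world.
(2) external voice-over — not a character, not heard by anyone in the scene → non-diegetic.
Sound (3): remembered music, private to Ingrid — Mei-Lin is oblivious because it isn't in the room, so meta-diegetic.
(4) it's Ingrid's recollection rendered as sound; the other character can't hear it → meta-diegetic.
Sound (5): ambient/room sound belonging to the story's physical space, so diegetic.
So 2 of the 5 are non-diegetic: (1), (2).

2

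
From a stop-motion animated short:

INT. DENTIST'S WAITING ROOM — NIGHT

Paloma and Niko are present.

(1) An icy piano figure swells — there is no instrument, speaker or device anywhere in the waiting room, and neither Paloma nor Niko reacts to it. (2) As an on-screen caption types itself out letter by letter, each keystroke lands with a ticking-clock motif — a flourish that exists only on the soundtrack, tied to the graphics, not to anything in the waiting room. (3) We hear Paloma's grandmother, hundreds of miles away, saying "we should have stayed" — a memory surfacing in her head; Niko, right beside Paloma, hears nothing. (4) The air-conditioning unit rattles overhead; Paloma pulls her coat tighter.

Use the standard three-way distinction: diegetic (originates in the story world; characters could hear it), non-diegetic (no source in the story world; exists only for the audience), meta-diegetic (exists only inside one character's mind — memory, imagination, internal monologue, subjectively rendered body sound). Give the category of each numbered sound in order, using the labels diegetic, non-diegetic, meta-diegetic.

non-diegetic, non-diegetic, meta-diegetic, diegetic

(1) it has no source in the story world and no character can hear it — it's underscore → non-diegetic.
(2) is non-diegetic: sound married to a title/caption — outside the diegesis by definition.
Sound (3): it's Paloma's recollection rendered as sound; the other character can't hear it, so meta-diegetic.
(4) is diegetic: it's the actual ambient sound of the location.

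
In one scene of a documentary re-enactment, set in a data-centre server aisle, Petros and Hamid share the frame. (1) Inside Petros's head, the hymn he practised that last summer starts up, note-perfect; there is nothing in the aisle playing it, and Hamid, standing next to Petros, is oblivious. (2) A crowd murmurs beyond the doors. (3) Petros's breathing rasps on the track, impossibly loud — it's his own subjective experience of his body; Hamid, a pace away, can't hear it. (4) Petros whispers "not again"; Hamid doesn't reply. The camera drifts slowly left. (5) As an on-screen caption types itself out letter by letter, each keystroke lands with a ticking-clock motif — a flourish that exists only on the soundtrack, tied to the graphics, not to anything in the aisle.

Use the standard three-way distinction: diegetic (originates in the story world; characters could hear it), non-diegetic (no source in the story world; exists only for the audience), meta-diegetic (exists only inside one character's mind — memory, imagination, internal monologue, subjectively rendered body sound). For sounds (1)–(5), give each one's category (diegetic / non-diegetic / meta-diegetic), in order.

meta-diegetic, diegetic, meta-diegetic, diegetic, non-diegetic

(1) is meta-diegetic: remembered music, private to Petros — Hamid is oblivious because it isn't in the room.
Sound (2): ambient/room sound belonging to the story's physical space, so diegetic.
Sound (3): point-of-audition from inside Petros's body; not a sound in the room, so meta-diegetic.
(4) is diegetic: spoken by a character present in the story world.
(5) the caption isn't part of the story world, so neither is the sound tied to it → non-diegetic.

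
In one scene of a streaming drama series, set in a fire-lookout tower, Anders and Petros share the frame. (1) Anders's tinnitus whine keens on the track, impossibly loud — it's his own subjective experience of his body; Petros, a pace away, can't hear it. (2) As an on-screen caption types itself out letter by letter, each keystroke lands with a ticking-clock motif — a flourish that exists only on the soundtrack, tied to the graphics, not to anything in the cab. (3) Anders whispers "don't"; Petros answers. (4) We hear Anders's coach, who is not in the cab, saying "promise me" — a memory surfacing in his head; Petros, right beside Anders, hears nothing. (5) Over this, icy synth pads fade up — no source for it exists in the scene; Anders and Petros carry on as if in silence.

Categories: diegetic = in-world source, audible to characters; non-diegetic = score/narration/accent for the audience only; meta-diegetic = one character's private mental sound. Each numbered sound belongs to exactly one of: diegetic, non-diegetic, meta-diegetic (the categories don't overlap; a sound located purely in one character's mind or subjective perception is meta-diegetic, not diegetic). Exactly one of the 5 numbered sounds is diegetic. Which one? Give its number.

3

Sound (1): a subjective body sound — Anders's private perception, inaudible to Petros, so meta-diegetic.
Sound (2): the caption isn't part of the story world, so neither is the sound tied to it, so non-diegetic.
(3) on-screen dialogue — Anders speaks and Petros is there to hear → diegetic.
(4) it's Anders's recollection rendered as sound; the other character can't hear it → meta-diegetic.
(5) is non-diegetic: score with no on-screen or off-screen source; it exists for the audience alone.
Only (3) is diegetic.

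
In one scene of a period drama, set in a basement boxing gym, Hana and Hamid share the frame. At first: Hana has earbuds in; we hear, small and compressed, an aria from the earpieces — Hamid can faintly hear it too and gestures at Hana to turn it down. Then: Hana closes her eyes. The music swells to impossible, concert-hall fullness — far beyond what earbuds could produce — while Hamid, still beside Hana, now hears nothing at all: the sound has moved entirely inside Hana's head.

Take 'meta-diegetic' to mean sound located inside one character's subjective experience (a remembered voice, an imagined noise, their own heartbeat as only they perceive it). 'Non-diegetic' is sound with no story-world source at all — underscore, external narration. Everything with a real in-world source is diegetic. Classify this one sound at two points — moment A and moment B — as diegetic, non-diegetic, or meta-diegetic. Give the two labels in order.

diegetic, meta-diegetic

Moment A: the earbuds are a physical source both characters can hear → diegetic.
Moment B: the music now exists only as Hana's subjective experience; Hamid can no longer hear it → meta-diegetic.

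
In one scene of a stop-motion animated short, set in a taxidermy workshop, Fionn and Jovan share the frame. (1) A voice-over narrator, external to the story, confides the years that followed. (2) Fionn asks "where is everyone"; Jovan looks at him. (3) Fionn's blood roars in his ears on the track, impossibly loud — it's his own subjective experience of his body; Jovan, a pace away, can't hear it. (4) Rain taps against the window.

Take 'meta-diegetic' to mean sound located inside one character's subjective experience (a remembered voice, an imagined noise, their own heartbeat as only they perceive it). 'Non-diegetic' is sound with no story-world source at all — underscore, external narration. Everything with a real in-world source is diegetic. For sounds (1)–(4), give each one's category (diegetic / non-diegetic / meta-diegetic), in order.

(1) is non-diegetic: external voice-over — not a character, not heard by anyone in the scene.
Sound (2): Fionn is a character speaking aloud in the scene, so diegetic.
(3) is meta-diegetic: it's Fionn's internal bodily sensation rendered as sound; only Fionn 'hears' it.
(4) rain is part of the location's real environment → diegetic.

non-diegetic, diegetic, meta-diegetic, diegetic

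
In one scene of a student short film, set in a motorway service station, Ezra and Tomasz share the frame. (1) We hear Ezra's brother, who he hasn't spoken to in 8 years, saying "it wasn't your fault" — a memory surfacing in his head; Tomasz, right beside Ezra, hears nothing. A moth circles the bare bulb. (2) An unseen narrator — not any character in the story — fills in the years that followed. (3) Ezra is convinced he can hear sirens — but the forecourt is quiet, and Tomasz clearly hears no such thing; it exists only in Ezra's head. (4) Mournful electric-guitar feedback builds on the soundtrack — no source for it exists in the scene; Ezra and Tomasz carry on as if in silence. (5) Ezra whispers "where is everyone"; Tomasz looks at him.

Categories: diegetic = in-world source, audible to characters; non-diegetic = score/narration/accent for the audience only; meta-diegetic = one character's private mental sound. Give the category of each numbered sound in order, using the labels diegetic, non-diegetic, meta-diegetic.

Sound (1): the voice is a memory playing only inside Ezra's mind; Tomasz can't hear it, so meta-diegetic.
Sound (2): the narrator exists outside the story world, addressing only the audience, so non-diegetic.
(3) is meta-diegetic: Ezra alone 'hears' it — an imagined sound, not present in the space.
(4) it has no source in the story world and no character can hear it — it's underscore → non-diegetic.
(5) is diegetic: on-screen dialogue — Ezra speaks and Tomasz is there to hear.

meta-diegetic, non-diegetic, meta-diegetic, non-diegetic, diegetic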